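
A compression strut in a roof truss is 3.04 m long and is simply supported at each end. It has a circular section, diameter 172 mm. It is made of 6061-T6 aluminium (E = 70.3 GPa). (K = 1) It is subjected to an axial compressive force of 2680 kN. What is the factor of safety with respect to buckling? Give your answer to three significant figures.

n ≈ 1.20

I = πd⁴/64 = π×172⁴/64 = 4.296×10^7 mm⁴
I = 4.296×10^7 mm⁴ = 4.296×10^-5 m⁴
Effective length L_e = K·L = 1 × 3.04 = 3.040 m
P_cr = π²EI / L_e² = π² × 70.3×10⁹ × 4.296×10^-5 / 3.040² = 3.225×10^6 N
Factor of safety n = P_cr / P = 3225.5 / 2680 = 1.20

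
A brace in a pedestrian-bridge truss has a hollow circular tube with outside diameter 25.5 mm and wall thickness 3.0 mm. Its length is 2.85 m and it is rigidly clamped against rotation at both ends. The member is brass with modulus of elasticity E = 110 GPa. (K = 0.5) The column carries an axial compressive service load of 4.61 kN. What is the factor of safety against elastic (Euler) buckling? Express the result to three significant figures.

n ≈ 1.58

Inner diameter d_i = 25.5 − 2×3.0 = 19.50 mm
I = π(d_o⁴ − d_i⁴)/64 = π(25.5⁴ − 19.50⁴)/64 = 1.366×10^4 mm⁴
I = 1.366×10^4 mm⁴ = 1.366×10^-8 m⁴
Effective length L_e = K·L = 0.5 × 2.85 = 1.425 m
P_cr = π²EI / L_e² = π² × 110×10⁹ × 1.366×10^-8 / 1.425² = 7.302×10^3 N
Factor of safety n = P_cr / P = 7.3020 / 4.61 = 1.58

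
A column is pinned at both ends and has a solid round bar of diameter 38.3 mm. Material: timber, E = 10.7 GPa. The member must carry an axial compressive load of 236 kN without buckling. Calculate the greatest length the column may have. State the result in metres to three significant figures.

L_max ≈ 0.217 m

I = πd⁴/64 = π×38.3⁴/64 = 1.056×10^5 mm⁴
I = 1.056×10^-7 m⁴
At the buckling limit P_cr = P = 2.360×10^5 N
From P_cr = π²EI/(K·L)²:  L = (1/K)·√(π²EI/P_cr) = (1/1)·√(π²×1.07×10^10×1.056×10^-7/2.360×10^5)
L = 0.217 m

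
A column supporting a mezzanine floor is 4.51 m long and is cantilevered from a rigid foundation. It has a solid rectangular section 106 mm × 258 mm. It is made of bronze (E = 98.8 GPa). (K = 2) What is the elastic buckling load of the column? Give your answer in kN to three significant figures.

Buckling occurs about the weak axis: I_min = h·b³/12 with b = 106 mm (the shorter side).
I_min = 258×106³/12 = 2.561×10^7 mm⁴
I = 2.561×10^7 mm⁴ = 2.561×10^-5 m⁴
Effective length L_e = K·L = 2 × 4.51 = 9.020 m
P_cr = π²EI / L_e² = π² × 98.8×10⁹ × 2.561×10^-5 / 9.020² = 3.069×10^5 N

P_cr ≈ 307 kN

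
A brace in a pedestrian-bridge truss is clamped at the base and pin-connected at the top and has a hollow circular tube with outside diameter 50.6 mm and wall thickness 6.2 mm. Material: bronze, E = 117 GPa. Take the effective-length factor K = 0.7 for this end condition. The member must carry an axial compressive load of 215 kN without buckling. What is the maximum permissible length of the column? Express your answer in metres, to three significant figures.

L_max ≈ 1.54 m

Inner diameter d_i = 50.6 − 2×6.2 = 38.20 mm
I = π(d_o⁴ − d_i⁴)/64 = π(50.6⁴ − 38.20⁴)/64 = 2.173×10^5 mm⁴
I = 2.173×10^-7 m⁴
At the buckling limit P_cr = P = 2.150×10^5 N
From P_cr = π²EI/(K·L)²:  L = (1/K)·√(π²EI/P_cr) = (1/0.7)·√(π²×1.17×10^11×2.173×10^-7/2.150×10^5)
L = 1.54 m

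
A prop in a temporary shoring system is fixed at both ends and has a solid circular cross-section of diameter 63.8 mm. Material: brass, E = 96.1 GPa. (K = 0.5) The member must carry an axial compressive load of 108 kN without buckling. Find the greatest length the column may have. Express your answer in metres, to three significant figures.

L_max ≈ 5.35 m

I = πd⁴/64 = π×63.8⁴/64 = 8.133×10^5 mm⁴
I = 8.133×10^-7 m⁴
At the buckling limit P_cr = P = 1.080×10^5 N
From P_cr = π²EI/(K·L)²:  L = (1/K)·√(π²EI/P_cr) = (1/0.5)·√(π²×9.61×10^10×8.133×10^-7/1.080×10^5)
L = 5.35 m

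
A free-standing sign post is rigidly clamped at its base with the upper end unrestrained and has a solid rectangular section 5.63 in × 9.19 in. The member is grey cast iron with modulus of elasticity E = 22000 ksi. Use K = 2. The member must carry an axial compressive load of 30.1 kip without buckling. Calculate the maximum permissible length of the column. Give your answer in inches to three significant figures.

L_max ≈ 496 in

Buckling occurs about the weak axis: I_min = h·b³/12 with b = 5.63 in (the shorter side).
I_min = 9.19×5.63³/12 = 136.7 in⁴
At the buckling limit P_cr = P = 3.010×10^4 lb
From P_cr = π²EI/(K·L)²:  L = (1/K)·√(π²EI/P_cr) = (1/2)·√(π²×2.20×10^7×136.7/3.010×10^4)
L = 496 in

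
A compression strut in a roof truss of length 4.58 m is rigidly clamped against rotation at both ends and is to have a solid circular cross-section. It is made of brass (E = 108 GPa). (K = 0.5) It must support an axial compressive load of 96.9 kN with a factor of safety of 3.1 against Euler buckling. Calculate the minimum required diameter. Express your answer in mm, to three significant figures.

Required P_cr = n·P = 3.1 × 96.9 = 300.4 kN
L_e = K·L = 0.5 × 4.58 = 2.290 m
Required I = P_cr·L_e²/(π²E) = 3.004×10^5 × 2.290² / (π² × 1.08×10^11) = 1.478×10^-6 m⁴
I_req = 1.478×10^6 mm⁴
Solid circle: I = πd⁴/64  ⇒  d = (64I/π)^(1/4) = (64×1.478×10^6/π)^(1/4) = 74.1 mm

d ≈ 74.1 mm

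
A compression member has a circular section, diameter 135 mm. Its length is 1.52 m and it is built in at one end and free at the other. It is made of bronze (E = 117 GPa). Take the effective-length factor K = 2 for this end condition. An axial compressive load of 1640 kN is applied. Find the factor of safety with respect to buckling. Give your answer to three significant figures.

I = πd⁴/64 = π×135⁴/64 = 1.630×10^7 mm⁴
I = 1.630×10^7 mm⁴ = 1.630×10^-5 m⁴
Effective length L_e = K·L = 2 × 1.52 = 3.040 m
P_cr = π²EI / L_e² = π² × 117×10⁹ × 1.630×10^-5 / 3.040² = 2.037×10^6 N
Factor of safety n = P_cr / P = 2037.2 / 1640 = 1.24

n ≈ 1.24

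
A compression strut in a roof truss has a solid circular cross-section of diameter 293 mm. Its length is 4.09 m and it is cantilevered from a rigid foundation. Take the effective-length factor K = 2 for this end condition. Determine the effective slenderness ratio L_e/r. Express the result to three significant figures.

I = πd⁴/64 = π×293⁴/64 = 3.618×10^8 mm⁴
A = 6.743×10^4 mm²;  r_min = √(I/A) = √(3.618×10^8/6.743×10^4) = 73.25 mm
L_e = K·L = 2 × 4.09 m = 8.180 m = 8180.0 mm
λ = L_e / r_min = 8180.0 / 73.25 = 112

λ ≈ 112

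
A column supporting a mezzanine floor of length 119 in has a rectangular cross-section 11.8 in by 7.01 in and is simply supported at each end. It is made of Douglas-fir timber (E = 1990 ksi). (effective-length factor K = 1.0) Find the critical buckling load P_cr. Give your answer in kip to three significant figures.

P_cr ≈ 470 kip

Buckling occurs about the weak axis: I_min = h·b³/12 with b = 7.01 in (the shorter side).
I_min = 11.8×7.01³/12 = 338.7 in⁴
Effective length L_e = K·L = 1 × 119 = 119.0 in
P_cr = π²EI / L_e² = π² × 1990×10³ × 338.7 / 119.0² = 4.698×10^5 lb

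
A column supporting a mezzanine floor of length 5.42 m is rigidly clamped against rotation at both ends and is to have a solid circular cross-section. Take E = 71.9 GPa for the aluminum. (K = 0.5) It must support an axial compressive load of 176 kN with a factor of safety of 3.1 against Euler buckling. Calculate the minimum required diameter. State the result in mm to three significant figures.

Required P_cr = n·P = 3.1 × 176 = 545.6 kN
L_e = K·L = 0.5 × 5.42 = 2.710 m
Required I = P_cr·L_e²/(π²E) = 5.456×10^5 × 2.710² / (π² × 7.19×10^10) = 5.647×10^-6 m⁴
I_req = 5.647×10^6 mm⁴
Solid circle: I = πd⁴/64  ⇒  d = (64I/π)^(1/4) = (64×5.647×10^6/π)^(1/4) = 104 mm

d ≈ 104 mm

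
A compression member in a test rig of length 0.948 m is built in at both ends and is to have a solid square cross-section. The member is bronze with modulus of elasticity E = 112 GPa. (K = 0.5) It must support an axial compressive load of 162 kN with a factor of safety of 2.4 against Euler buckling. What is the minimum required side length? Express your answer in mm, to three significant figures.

a ≈ 31.2 mm

Required P_cr = n·P = 2.4 × 162 = 388.8 kN
L_e = K·L = 0.5 × 0.948 = 0.4740 m
Required I = P_cr·L_e²/(π²E) = 3.888×10^5 × 0.4740² / (π² × 1.12×10^11) = 7.903×10^-8 m⁴
I_req = 7.903×10^4 mm⁴
Solid square: I = a⁴/12  ⇒  a = (12I)^(1/4) = (12×7.903×10^4)^(1/4) = 31.2 mm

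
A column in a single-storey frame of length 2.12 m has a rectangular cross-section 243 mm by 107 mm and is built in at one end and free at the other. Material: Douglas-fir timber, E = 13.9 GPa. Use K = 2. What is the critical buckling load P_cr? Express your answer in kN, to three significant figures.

P_cr ≈ 189 kN

Buckling occurs about the weak axis: I_min = h·b³/12 with b = 107 mm (the shorter side).
I_min = 243×107³/12 = 2.481×10^7 mm⁴
I = 2.481×10^7 mm⁴ = 2.481×10^-5 m⁴
Effective length L_e = K·L = 2 × 2.12 = 4.240 m
P_cr = π²EI / L_e² = π² × 13.9×10⁹ × 2.481×10^-5 / 4.240² = 1.893×10^5 N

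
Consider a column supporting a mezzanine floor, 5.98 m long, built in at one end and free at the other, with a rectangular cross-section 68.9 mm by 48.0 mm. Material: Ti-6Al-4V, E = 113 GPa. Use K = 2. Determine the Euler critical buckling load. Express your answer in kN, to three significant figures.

P_cr ≈ 4.95 kN

Buckling occurs about the weak axis: I_min = h·b³/12 with b = 48.0 mm (the shorter side).
I_min = 68.9×48.0³/12 = 6.350×10^5 mm⁴
I = 6.350×10^5 mm⁴ = 6.350×10^-7 m⁴
Effective length L_e = K·L = 2 × 5.98 = 11.96 m
P_cr = π²EI / L_e² = π² × 113×10⁹ × 6.350×10^-7 / 11.96² = 4.951×10^3 N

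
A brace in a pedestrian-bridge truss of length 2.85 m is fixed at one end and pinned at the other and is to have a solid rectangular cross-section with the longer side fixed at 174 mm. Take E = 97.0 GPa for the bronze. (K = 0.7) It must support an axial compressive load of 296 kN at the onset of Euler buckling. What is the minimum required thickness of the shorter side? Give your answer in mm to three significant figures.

L_e = K·L = 0.7 × 2.85 = 1.995 m
Required I = P_cr·L_e²/(π²E) = 2.960×10^5 × 1.995² / (π² × 9.70×10^10) = 1.231×10^-6 m⁴
I_req = 1.231×10^6 mm⁴
Rectangle, weak axis: I_min = h·b³/12 with h = 174 mm fixed  ⇒  b = (12I/h)^(1/3) = 43.9 mm

b ≈ 43.9 mm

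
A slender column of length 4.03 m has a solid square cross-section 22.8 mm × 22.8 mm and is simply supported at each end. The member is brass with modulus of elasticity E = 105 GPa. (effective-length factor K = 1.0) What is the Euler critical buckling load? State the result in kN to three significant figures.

I = a⁴/12 = 22.8⁴/12 = 2.252×10^4 mm⁴
I = 2.252×10^4 mm⁴ = 2.252×10^-8 m⁴
Effective length L_e = K·L = 1 × 4.03 = 4.030 m
P_cr = π²EI / L_e² = π² × 105×10⁹ × 2.252×10^-8 / 4.030² = 1.437×10^3 N

P_cr ≈ 1.44 kN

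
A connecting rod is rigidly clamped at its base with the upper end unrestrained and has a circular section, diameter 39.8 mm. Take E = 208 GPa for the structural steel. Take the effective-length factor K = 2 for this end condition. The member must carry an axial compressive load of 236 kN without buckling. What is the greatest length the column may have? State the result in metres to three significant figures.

I = πd⁴/64 = π×39.8⁴/64 = 1.232×10^5 mm⁴
I = 1.232×10^-7 m⁴
At the buckling limit P_cr = P = 2.360×10^5 N
From P_cr = π²EI/(K·L)²:  L = (1/K)·√(π²EI/P_cr) = (1/2)·√(π²×2.08×10^11×1.232×10^-7/2.360×10^5)
L = 0.518 m

L_max ≈ 0.518 m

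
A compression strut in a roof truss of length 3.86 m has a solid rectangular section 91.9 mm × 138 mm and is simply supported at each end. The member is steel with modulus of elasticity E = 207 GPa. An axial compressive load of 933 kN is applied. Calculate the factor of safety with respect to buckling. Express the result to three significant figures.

n ≈ 1.31

Buckling occurs about the weak axis: I_min = h·b³/12 with b = 91.9 mm (the shorter side).
I_min = 138×91.9³/12 = 8.926×10^6 mm⁴
I = 8.926×10^6 mm⁴ = 8.926×10^-6 m⁴
Effective length L_e = K·L = 1 × 3.86 = 3.860 m
P_cr = π²EI / L_e² = π² × 207×10⁹ × 8.926×10^-6 / 3.860² = 1.224×10^6 N
Factor of safety n = P_cr / P = 1223.9 / 933 = 1.31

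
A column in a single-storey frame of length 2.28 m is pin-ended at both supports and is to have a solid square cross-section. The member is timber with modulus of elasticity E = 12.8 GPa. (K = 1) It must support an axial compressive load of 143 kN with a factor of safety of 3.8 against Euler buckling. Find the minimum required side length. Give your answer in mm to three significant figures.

a ≈ 128 mm

Required P_cr = n·P = 3.8 × 143 = 543.4 kN
L_e = K·L = 1 × 2.28 = 2.280 m
Required I = P_cr·L_e²/(π²E) = 5.434×10^5 × 2.280² / (π² × 1.28×10^10) = 2.236×10^-5 m⁴
I_req = 2.236×10^7 mm⁴
Solid square: I = a⁴/12  ⇒  a = (12I)^(1/4) = (12×2.236×10^7)^(1/4) = 128 mm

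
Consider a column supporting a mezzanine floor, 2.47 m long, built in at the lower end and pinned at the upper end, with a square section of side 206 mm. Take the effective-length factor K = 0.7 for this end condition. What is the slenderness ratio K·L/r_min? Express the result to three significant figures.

For a square r = a/√12 = 206/√12 = 59.47 mm
L_e = K·L = 0.7 × 2.47 m = 1.729 m = 1729.0 mm
λ = L_e / r_min = 1729.0 / 59.47 = 29.1

λ ≈ 29.1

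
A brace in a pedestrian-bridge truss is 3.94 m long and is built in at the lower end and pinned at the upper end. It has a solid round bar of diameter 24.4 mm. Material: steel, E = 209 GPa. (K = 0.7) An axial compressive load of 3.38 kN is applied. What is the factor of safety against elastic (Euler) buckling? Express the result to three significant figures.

I = πd⁴/64 = π×24.4⁴/64 = 1.740×10^4 mm⁴
I = 1.740×10^4 mm⁴ = 1.740×10^-8 m⁴
Effective length L_e = K·L = 0.7 × 3.94 = 2.758 m
P_cr = π²EI / L_e² = π² × 209×10⁹ × 1.740×10^-8 / 2.758² = 4.718×10^3 N
Factor of safety n = P_cr / P = 4.7183 / 3.38 = 1.40

n ≈ 1.40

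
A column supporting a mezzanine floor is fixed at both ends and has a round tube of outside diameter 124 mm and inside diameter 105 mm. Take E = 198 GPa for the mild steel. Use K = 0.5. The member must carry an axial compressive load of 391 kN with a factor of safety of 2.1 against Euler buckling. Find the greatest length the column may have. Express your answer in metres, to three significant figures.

d_o = 124 mm, d_i = 105 mm
I = π(d_o⁴ − d_i⁴)/64 = π(124⁴ − 105.0⁴)/64 = 5.639×10^6 mm⁴
I = 5.639×10^-6 m⁴
Required critical load P_cr = n·P = 2.1 × 391 = 821.1 kN = 8.211×10^5 N
From P_cr = π²EI/(K·L)²:  L = (1/K)·√(π²EI/P_cr) = (1/0.5)·√(π²×1.98×10^11×5.639×10^-6/8.211×10^5)
L = 7.33 m

L_max ≈ 7.33 m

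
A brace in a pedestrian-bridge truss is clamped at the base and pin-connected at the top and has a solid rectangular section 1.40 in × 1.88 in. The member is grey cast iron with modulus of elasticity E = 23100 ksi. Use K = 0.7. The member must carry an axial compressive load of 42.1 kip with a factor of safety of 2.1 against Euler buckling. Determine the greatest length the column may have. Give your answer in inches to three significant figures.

Buckling occurs about the weak axis: I_min = h·b³/12 with b = 1.40 in (the shorter side).
I_min = 1.88×1.40³/12 = 0.4299 in⁴
Required critical load P_cr = n·P = 2.1 × 42.1 = 88.41 kip = 8.841×10^4 lb
From P_cr = π²EI/(K·L)²:  L = (1/K)·√(π²EI/P_cr) = (1/0.7)·√(π²×2.31×10^7×0.4299/8.841×10^4)
L = 47.6 in

L_max ≈ 47.6 in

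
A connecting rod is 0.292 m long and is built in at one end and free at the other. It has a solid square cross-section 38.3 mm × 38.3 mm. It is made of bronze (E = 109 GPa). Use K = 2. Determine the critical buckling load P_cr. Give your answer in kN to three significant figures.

I = a⁴/12 = 38.3⁴/12 = 1.793×10^5 mm⁴
I = 1.793×10^5 mm⁴ = 1.793×10^-7 m⁴
Effective length L_e = K·L = 2 × 0.292 = 0.5840 m
P_cr = π²EI / L_e² = π² × 109×10⁹ × 1.793×10^-7 / 0.5840² = 5.656×10^5 N

P_cr ≈ 566 kN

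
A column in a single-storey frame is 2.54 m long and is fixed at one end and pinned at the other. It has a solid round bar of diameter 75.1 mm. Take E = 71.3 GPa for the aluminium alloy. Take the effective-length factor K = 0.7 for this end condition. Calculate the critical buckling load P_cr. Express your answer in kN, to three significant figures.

P_cr ≈ 348 kN

I = πd⁴/64 = π×75.1⁴/64 = 1.561×10^6 mm⁴
I = 1.561×10^6 mm⁴ = 1.561×10^-6 m⁴
Effective length L_e = K·L = 0.7 × 2.54 = 1.778 m
P_cr = π²EI / L_e² = π² × 71.3×10⁹ × 1.561×10^-6 / 1.778² = 3.476×10^5 N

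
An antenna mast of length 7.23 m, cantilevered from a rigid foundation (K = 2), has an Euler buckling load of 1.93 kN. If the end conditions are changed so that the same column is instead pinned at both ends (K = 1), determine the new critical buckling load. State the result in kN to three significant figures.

P_cr ∝ 1/K², so P_cr,new = P_cr,old × (K_old/K_new)² = 1.93 × (2/1)²
= 1.93 × 4.000 = 7.72 kN

P_cr ≈ 7.72 kN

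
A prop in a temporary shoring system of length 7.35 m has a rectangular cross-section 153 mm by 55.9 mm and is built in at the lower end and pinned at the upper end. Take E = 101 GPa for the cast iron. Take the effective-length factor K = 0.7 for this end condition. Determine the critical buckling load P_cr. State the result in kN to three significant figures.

P_cr ≈ 83.9 kN

Buckling occurs about the weak axis: I_min = h·b³/12 with b = 55.9 mm (the shorter side).
I_min = 153×55.9³/12 = 2.227×10^6 mm⁴
I = 2.227×10^6 mm⁴ = 2.227×10^-6 m⁴
Effective length L_e = K·L = 0.7 × 7.35 = 5.145 m
P_cr = π²EI / L_e² = π² × 101×10⁹ × 2.227×10^-6 / 5.145² = 8.387×10^4 N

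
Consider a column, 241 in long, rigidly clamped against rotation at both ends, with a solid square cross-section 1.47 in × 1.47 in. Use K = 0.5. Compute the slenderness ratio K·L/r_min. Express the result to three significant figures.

λ ≈ 284

For a square r = a/√12 = 1.47/√12 = 0.4244 in
L_e = K·L = 0.5 × 241 = 120.5 in
λ = L_e / r_min = 120.50 / 0.4244 = 284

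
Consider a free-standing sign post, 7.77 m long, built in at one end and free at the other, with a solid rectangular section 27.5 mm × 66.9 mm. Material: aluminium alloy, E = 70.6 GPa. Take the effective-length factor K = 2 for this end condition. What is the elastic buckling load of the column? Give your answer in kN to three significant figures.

P_cr ≈ 0.335 kN

Buckling occurs about the weak axis: I_min = h·b³/12 with b = 27.5 mm (the shorter side).
I_min = 66.9×27.5³/12 = 1.159×10^5 mm⁴
I = 1.159×10^5 mm⁴ = 1.159×10^-7 m⁴
Effective length L_e = K·L = 2 × 7.77 = 15.54 m
P_cr = π²EI / L_e² = π² × 70.6×10⁹ × 1.159×10^-7 / 15.54² = 334.5 N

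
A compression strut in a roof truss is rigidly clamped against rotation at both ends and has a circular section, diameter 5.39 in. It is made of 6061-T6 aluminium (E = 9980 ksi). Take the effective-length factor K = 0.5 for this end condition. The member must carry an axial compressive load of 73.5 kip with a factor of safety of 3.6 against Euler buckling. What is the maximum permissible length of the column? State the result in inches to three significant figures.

L_max ≈ 248 in

I = πd⁴/64 = π×5.39⁴/64 = 41.43 in⁴
Required critical load P_cr = n·P = 3.6 × 73.5 = 264.6 kip = 2.646×10^5 lb
From P_cr = π²EI/(K·L)²:  L = (1/K)·√(π²EI/P_cr) = (1/0.5)·√(π²×9.98×10^6×41.43/2.646×10^5)
L = 248 in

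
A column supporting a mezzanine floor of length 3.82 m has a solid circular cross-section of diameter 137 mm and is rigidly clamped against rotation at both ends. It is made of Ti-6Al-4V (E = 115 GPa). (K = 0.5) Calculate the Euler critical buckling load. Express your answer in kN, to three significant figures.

P_cr ≈ 5380 kN

I = πd⁴/64 = π×137⁴/64 = 1.729×10^7 mm⁴
I = 1.729×10^7 mm⁴ = 1.729×10^-5 m⁴
Effective length L_e = K·L = 0.5 × 3.82 = 1.910 m
P_cr = π²EI / L_e² = π² × 115×10⁹ × 1.729×10^-5 / 1.910² = 5.380×10^6 N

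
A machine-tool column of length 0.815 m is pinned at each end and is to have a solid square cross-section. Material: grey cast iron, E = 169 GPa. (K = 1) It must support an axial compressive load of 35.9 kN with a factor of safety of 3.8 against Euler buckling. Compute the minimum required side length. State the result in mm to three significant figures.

a ≈ 28.4 mm

Required P_cr = n·P = 3.8 × 35.9 = 136.4 kN
L_e = K·L = 1 × 0.815 = 0.8150 m
Required I = P_cr·L_e²/(π²E) = 1.364×10^5 × 0.8150² / (π² × 1.69×10^11) = 5.433×10^-8 m⁴
I_req = 5.433×10^4 mm⁴
Solid square: I = a⁴/12  ⇒  a = (12I)^(1/4) = (12×5.433×10^4)^(1/4) = 28.4 mm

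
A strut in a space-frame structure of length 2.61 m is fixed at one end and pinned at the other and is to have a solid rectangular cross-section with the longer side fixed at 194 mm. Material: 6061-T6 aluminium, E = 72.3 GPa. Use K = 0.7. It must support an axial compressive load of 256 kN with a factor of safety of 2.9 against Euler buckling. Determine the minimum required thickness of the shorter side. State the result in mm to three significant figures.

Required P_cr = n·P = 2.9 × 256 = 742.4 kN
L_e = K·L = 0.7 × 2.61 = 1.827 m
Required I = P_cr·L_e²/(π²E) = 7.424×10^5 × 1.827² / (π² × 7.23×10^10) = 3.473×10^-6 m⁴
I_req = 3.473×10^6 mm⁴
Rectangle, weak axis: I_min = h·b³/12 with h = 194 mm fixed  ⇒  b = (12I/h)^(1/3) = 59.9 mm

b ≈ 59.9 mm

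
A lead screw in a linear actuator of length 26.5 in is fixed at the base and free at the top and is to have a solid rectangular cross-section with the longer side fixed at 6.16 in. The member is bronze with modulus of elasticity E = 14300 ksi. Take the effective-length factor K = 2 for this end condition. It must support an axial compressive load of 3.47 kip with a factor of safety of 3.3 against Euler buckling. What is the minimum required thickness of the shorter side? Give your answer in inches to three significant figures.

Required P_cr = n·P = 3.3 × 3.47 = 11.45 kip
L_e = K·L = 2 × 26.5 = 53.00 in
Required I = P_cr·L_e²/(π²E) = 1.145×10^4 × 53.00² / (π² × 1.43×10^7) = 0.2279 in⁴
Rectangle, weak axis: I_min = h·b³/12 with h = 6.16 in fixed  ⇒  b = (12I/h)^(1/3) = 0.763 in

b ≈ 0.763 in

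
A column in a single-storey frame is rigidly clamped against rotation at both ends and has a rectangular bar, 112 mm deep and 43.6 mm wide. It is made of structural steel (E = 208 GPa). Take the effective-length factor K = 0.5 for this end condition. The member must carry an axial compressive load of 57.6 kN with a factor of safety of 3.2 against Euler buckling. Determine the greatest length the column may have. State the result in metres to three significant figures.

L_max ≈ 5.87 m

Buckling occurs about the weak axis: I_min = h·b³/12 with b = 43.6 mm (the shorter side).
I_min = 112×43.6³/12 = 7.736×10^5 mm⁴
I = 7.736×10^-7 m⁴
Required critical load P_cr = n·P = 3.2 × 57.6 = 184.3 kN = 1.843×10^5 N
From P_cr = π²EI/(K·L)²:  L = (1/K)·√(π²EI/P_cr) = (1/0.5)·√(π²×2.08×10^11×7.736×10^-7/1.843×10^5)
L = 5.87 m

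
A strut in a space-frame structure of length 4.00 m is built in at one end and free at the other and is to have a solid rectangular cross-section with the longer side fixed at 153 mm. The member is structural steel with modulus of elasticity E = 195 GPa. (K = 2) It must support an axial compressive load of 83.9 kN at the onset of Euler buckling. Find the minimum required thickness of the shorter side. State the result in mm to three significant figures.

L_e = K·L = 2 × 4.00 = 8.000 m
Required I = P_cr·L_e²/(π²E) = 8.390×10^4 × 8.000² / (π² × 1.95×10^11) = 2.790×10^-6 m⁴
I_req = 2.790×10^6 mm⁴
Rectangle, weak axis: I_min = h·b³/12 with h = 153 mm fixed  ⇒  b = (12I/h)^(1/3) = 60.3 mm

b ≈ 60.3 mm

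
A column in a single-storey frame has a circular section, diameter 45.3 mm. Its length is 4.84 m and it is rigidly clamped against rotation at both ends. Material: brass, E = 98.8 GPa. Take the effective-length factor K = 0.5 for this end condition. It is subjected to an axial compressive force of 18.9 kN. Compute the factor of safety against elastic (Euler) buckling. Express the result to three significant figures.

I = πd⁴/64 = π×45.3⁴/64 = 2.067×10^5 mm⁴
I = 2.067×10^5 mm⁴ = 2.067×10^-7 m⁴
Effective length L_e = K·L = 0.5 × 4.84 = 2.420 m
P_cr = π²EI / L_e² = π² × 98.8×10⁹ × 2.067×10^-7 / 2.420² = 3.442×10^4 N
Factor of safety n = P_cr / P = 34.418 / 18.9 = 1.82

n ≈ 1.82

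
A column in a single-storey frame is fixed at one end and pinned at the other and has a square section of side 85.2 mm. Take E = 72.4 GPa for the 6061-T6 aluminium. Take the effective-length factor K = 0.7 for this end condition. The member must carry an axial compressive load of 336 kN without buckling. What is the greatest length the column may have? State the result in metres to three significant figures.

L_max ≈ 4.37 m

I = a⁴/12 = 85.2⁴/12 = 4.391×10^6 mm⁴
I = 4.391×10^-6 m⁴
At the buckling limit P_cr = P = 3.360×10^5 N
From P_cr = π²EI/(K·L)²:  L = (1/K)·√(π²EI/P_cr) = (1/0.7)·√(π²×7.24×10^10×4.391×10^-6/3.360×10^5)
L = 4.37 m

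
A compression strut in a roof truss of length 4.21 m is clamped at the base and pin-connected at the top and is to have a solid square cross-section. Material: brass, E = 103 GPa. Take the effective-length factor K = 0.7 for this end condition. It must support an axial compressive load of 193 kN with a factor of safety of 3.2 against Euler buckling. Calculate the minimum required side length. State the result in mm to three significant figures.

a ≈ 89.2 mm

Required P_cr = n·P = 3.2 × 193 = 617.6 kN
L_e = K·L = 0.7 × 4.21 = 2.947 m
Required I = P_cr·L_e²/(π²E) = 6.176×10^5 × 2.947² / (π² × 1.03×10^11) = 5.276×10^-6 m⁴
I_req = 5.276×10^6 mm⁴
Solid square: I = a⁴/12  ⇒  a = (12I)^(1/4) = (12×5.276×10^6)^(1/4) = 89.2 mm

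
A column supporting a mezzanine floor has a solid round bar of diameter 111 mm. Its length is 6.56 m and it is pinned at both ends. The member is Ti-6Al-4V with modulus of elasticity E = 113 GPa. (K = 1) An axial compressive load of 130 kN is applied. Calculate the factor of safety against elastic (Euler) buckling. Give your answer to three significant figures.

n ≈ 1.49

I = πd⁴/64 = π×111⁴/64 = 7.452×10^6 mm⁴
I = 7.452×10^6 mm⁴ = 7.452×10^-6 m⁴
Effective length L_e = K·L = 1 × 6.56 = 6.560 m
P_cr = π²EI / L_e² = π² × 113×10⁹ × 7.452×10^-6 / 6.560² = 1.931×10^5 N
Factor of safety n = P_cr / P = 193.12 / 130 = 1.49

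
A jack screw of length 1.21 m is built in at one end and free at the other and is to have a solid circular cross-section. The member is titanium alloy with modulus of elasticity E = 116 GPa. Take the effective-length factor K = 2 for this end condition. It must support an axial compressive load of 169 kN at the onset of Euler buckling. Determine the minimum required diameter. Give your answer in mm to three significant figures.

d ≈ 64.8 mm

L_e = K·L = 2 × 1.21 = 2.420 m
Required I = P_cr·L_e²/(π²E) = 1.690×10^5 × 2.420² / (π² × 1.16×10^11) = 8.645×10^-7 m⁴
I_req = 8.645×10^5 mm⁴
Solid circle: I = πd⁴/64  ⇒  d = (64I/π)^(1/4) = (64×8.645×10^5/π)^(1/4) = 64.8 mm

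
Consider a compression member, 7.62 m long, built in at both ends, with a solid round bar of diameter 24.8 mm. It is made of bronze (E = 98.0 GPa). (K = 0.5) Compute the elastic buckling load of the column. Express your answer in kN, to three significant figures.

P_cr ≈ 1.24 kN

I = πd⁴/64 = π×24.8⁴/64 = 1.857×10^4 mm⁴
I = 1.857×10^4 mm⁴ = 1.857×10^-8 m⁴
Effective length L_e = K·L = 0.5 × 7.62 = 3.810 m
P_cr = π²EI / L_e² = π² × 98.0×10⁹ × 1.857×10^-8 / 3.810² = 1.237×10^3 N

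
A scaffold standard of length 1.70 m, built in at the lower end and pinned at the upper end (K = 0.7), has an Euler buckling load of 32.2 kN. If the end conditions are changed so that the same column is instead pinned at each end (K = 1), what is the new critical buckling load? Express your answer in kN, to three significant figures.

P_cr ∝ 1/K², so P_cr,new = P_cr,old × (K_old/K_new)² = 32.2 × (0.7/1)²
= 32.2 × 0.4900 = 15.8 kN

P_cr ≈ 15.8 kN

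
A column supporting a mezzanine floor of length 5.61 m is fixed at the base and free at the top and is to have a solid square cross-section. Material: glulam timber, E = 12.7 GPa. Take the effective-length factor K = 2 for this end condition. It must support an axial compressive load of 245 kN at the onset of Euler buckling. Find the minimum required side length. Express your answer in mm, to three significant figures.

a ≈ 233 mm

L_e = K·L = 2 × 5.61 = 11.22 m
Required I = P_cr·L_e²/(π²E) = 2.450×10^5 × 11.22² / (π² × 1.27×10^10) = 2.461×10^-4 m⁴
I_req = 2.461×10^8 mm⁴
Solid square: I = a⁴/12  ⇒  a = (12I)^(1/4) = (12×2.461×10^8)^(1/4) = 233 mm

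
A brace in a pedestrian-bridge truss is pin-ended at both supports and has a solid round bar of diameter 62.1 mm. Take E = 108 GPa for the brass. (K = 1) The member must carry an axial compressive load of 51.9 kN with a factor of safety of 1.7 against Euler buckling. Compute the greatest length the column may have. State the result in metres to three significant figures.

I = πd⁴/64 = π×62.1⁴/64 = 7.300×10^5 mm⁴
I = 7.300×10^-7 m⁴
Required critical load P_cr = n·P = 1.7 × 51.9 = 88.23 kN = 8.823×10^4 N
From P_cr = π²EI/(K·L)²:  L = (1/K)·√(π²EI/P_cr) = (1/1)·√(π²×1.08×10^11×7.300×10^-7/8.823×10^4)
L = 2.97 m

L_max ≈ 2.97 m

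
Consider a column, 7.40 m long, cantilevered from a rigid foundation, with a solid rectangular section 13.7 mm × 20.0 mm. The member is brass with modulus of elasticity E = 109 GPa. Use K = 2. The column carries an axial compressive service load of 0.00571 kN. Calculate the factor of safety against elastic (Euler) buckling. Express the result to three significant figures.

n ≈ 3.69

Buckling occurs about the weak axis: I_min = h·b³/12 with b = 13.7 mm (the shorter side).
I_min = 20.0×13.7³/12 = 4.286×10^3 mm⁴
I = 4.286×10^3 mm⁴ = 4.286×10^-9 m⁴
Effective length L_e = K·L = 2 × 7.40 = 14.80 m
P_cr = π²EI / L_e² = π² × 109×10⁹ × 4.286×10^-9 / 14.80² = 21.05 N
Factor of safety n = P_cr / P = 0.021048 / 0.00571 = 3.69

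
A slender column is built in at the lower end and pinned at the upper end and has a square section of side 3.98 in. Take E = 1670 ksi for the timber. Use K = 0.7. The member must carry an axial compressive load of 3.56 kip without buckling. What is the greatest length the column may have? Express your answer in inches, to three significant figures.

I = a⁴/12 = 3.98⁴/12 = 20.91 in⁴
At the buckling limit P_cr = P = 3.560×10^3 lb
From P_cr = π²EI/(K·L)²:  L = (1/K)·√(π²EI/P_cr) = (1/0.7)·√(π²×1.67×10^6×20.91/3.560×10^3)
L = 444 in

L_max ≈ 444 in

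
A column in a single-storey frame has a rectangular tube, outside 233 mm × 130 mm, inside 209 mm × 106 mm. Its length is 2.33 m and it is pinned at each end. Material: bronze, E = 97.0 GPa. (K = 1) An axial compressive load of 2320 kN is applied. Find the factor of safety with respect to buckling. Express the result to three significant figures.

Weak-axis I_min = (h_o·b_o³ − h_i·b_i³)/12 with b_o = 130, b_i = 106.0 mm (shorter outer/inner sides).
I_min = (233×130³ − 209.0×106.0³)/12 = 2.191×10^7 mm⁴
I = 2.191×10^7 mm⁴ = 2.191×10^-5 m⁴
Effective length L_e = K·L = 1 × 2.33 = 2.330 m
P_cr = π²EI / L_e² = π² × 97.0×10⁹ × 2.191×10^-5 / 2.330² = 3.865×10^6 N
Factor of safety n = P_cr / P = 3864.5 / 2320 = 1.67

n ≈ 1.67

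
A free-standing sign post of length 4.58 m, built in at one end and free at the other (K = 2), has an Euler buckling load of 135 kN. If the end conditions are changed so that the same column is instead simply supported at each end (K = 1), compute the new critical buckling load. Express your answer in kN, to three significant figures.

P_cr ∝ 1/K², so P_cr,new = P_cr,old × (K_old/K_new)² = 135 × (2/1)²
= 135 × 4.000 = 540 kN

P_cr ≈ 540 kN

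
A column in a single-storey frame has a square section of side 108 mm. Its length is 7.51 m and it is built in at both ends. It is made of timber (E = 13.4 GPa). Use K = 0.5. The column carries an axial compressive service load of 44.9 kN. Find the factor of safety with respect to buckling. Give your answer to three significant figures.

n ≈ 2.37

I = a⁴/12 = 108⁴/12 = 1.134×10^7 mm⁴
I = 1.134×10^7 mm⁴ = 1.134×10^-5 m⁴
Effective length L_e = K·L = 0.5 × 7.51 = 3.755 m
P_cr = π²EI / L_e² = π² × 13.4×10⁹ × 1.134×10^-5 / 3.755² = 1.063×10^5 N
Factor of safety n = P_cr / P = 106.34 / 44.9 = 2.37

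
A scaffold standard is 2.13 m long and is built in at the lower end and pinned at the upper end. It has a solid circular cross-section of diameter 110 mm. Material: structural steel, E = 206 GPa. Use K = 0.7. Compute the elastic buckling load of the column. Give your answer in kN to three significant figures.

P_cr ≈ 6570 kN

I = πd⁴/64 = π×110⁴/64 = 7.187×10^6 mm⁴
I = 7.187×10^6 mm⁴ = 7.187×10^-6 m⁴
Effective length L_e = K·L = 0.7 × 2.13 = 1.491 m
P_cr = π²EI / L_e² = π² × 206×10⁹ × 7.187×10^-6 / 1.491² = 6.573×10^6 N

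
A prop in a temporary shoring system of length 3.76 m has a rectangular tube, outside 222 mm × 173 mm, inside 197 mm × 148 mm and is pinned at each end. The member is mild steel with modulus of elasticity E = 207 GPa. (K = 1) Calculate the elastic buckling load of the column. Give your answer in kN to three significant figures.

Weak-axis I_min = (h_o·b_o³ − h_i·b_i³)/12 with b_o = 173, b_i = 148.0 mm (shorter outer/inner sides).
I_min = (222×173³ − 197.0×148.0³)/12 = 4.257×10^7 mm⁴
I = 4.257×10^7 mm⁴ = 4.257×10^-5 m⁴
Effective length L_e = K·L = 1 × 3.76 = 3.760 m
P_cr = π²EI / L_e² = π² × 207×10⁹ × 4.257×10^-5 / 3.760² = 6.152×10^6 N

P_cr ≈ 6150 kN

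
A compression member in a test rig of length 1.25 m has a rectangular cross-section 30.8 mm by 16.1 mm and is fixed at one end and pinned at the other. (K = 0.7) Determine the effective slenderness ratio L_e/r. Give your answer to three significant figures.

λ ≈ 188

Buckling occurs about the weak axis: I_min = h·b³/12 with b = 16.1 mm (the shorter side).
I_min = 30.8×16.1³/12 = 1.071×10^4 mm⁴
A = 495.9 mm²;  r_min = √(I/A) = √(1.071×10^4/495.9) = 4.648 mm
L_e = K·L = 0.7 × 1.25 m = 0.8750 m = 875.00 mm
λ = L_e / r_min = 875.00 / 4.648 = 188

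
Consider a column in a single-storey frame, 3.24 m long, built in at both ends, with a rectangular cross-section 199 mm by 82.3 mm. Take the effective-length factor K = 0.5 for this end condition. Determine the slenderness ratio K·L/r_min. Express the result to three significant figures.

Buckling occurs about the weak axis: I_min = h·b³/12 with b = 82.3 mm (the shorter side).
I_min = 199×82.3³/12 = 9.244×10^6 mm⁴
A = 1.638×10^4 mm²;  r_min = √(I/A) = √(9.244×10^6/1.638×10^4) = 23.76 mm
L_e = K·L = 0.5 × 3.24 m = 1.620 m = 1620.0 mm
λ = L_e / r_min = 1620.0 / 23.76 = 68.2

λ ≈ 68.2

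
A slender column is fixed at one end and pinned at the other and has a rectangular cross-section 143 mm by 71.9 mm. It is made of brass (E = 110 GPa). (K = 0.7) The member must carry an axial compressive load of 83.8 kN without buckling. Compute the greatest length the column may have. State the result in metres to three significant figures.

L_max ≈ 10.8 m

Buckling occurs about the weak axis: I_min = h·b³/12 with b = 71.9 mm (the shorter side).
I_min = 143×71.9³/12 = 4.429×10^6 mm⁴
I = 4.429×10^-6 m⁴
At the buckling limit P_cr = P = 8.380×10^4 N
From P_cr = π²EI/(K·L)²:  L = (1/K)·√(π²EI/P_cr) = (1/0.7)·√(π²×1.10×10^11×4.429×10^-6/8.380×10^4)
L = 10.8 m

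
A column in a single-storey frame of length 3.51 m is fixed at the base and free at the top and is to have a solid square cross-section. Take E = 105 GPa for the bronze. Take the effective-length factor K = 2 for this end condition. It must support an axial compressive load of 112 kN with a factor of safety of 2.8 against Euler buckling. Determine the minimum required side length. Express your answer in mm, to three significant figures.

a ≈ 116 mm

Required P_cr = n·P = 2.8 × 112 = 313.6 kN
L_e = K·L = 2 × 3.51 = 7.020 m
Required I = P_cr·L_e²/(π²E) = 3.136×10^5 × 7.020² / (π² × 1.05×10^11) = 1.491×10^-5 m⁴
I_req = 1.491×10^7 mm⁴
Solid square: I = a⁴/12  ⇒  a = (12I)^(1/4) = (12×1.491×10^7)^(1/4) = 116 mm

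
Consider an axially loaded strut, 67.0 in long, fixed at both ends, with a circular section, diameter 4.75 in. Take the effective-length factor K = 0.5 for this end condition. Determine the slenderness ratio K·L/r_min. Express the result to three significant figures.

For a solid circle r = d/4 = 4.75/4 = 1.188 in
L_e = K·L = 0.5 × 67.0 = 33.50 in
λ = L_e / r_min = 33.500 / 1.188 = 28.2

λ ≈ 28.2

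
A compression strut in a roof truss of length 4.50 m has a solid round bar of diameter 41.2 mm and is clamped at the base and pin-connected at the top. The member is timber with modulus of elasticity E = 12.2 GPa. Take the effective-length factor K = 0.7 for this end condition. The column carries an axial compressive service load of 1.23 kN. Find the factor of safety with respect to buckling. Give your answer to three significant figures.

I = πd⁴/64 = π×41.2⁴/64 = 1.414×10^5 mm⁴
I = 1.414×10^5 mm⁴ = 1.414×10^-7 m⁴
Effective length L_e = K·L = 0.7 × 4.50 = 3.150 m
P_cr = π²EI / L_e² = π² × 12.2×10⁹ × 1.414×10^-7 / 3.150² = 1.716×10^3 N
Factor of safety n = P_cr / P = 1.7163 / 1.23 = 1.40

n ≈ 1.40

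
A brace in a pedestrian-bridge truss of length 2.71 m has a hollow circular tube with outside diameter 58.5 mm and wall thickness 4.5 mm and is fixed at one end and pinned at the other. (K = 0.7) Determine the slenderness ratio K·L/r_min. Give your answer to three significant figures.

λ ≈ 99.0

Inner diameter d_i = 58.5 − 2×4.5 = 49.50 mm
I = π(d_o⁴ − d_i⁴)/64 = π(58.5⁴ − 49.50⁴)/64 = 2.802×10^5 mm⁴
A = 763.4 mm²;  r_min = √(I/A) = √(2.802×10^5/763.4) = 19.16 mm
L_e = K·L = 0.7 × 2.71 m = 1.897 m = 1897.0 mm
λ = L_e / r_min = 1897.0 / 19.16 = 99.0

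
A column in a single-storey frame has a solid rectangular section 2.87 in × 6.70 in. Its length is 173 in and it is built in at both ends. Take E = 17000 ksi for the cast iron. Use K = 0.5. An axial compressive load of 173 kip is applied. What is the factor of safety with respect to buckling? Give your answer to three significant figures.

Buckling occurs about the weak axis: I_min = h·b³/12 with b = 2.87 in (the shorter side).
I_min = 6.70×2.87³/12 = 13.20 in⁴
Effective length L_e = K·L = 0.5 × 173 = 86.50 in
P_cr = π²EI / L_e² = π² × 17000×10³ × 13.20 / 86.50² = 2.960×10^5 lb
Factor of safety n = P_cr / P = 295.98 / 173 = 1.71

n ≈ 1.71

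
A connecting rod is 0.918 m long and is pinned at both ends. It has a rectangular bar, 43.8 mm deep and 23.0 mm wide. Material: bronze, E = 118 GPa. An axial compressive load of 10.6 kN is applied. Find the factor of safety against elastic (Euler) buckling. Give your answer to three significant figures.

n ≈ 5.79

Buckling occurs about the weak axis: I_min = h·b³/12 with b = 23.0 mm (the shorter side).
I_min = 43.8×23.0³/12 = 4.441×10^4 mm⁴
I = 4.441×10^4 mm⁴ = 4.441×10^-8 m⁴
Effective length L_e = K·L = 1 × 0.918 = 0.9180 m
P_cr = π²EI / L_e² = π² × 118×10⁹ × 4.441×10^-8 / 0.9180² = 6.137×10^4 N
Factor of safety n = P_cr / P = 61.372 / 10.6 = 5.79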